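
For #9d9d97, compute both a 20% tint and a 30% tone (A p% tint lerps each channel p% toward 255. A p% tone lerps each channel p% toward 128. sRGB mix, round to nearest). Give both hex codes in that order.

#9d9d97 is rgb(157, 157, 151).
20% tint:
  R: 157 + 0.2×(255−157) = 157 + 19.6 = 176.6 → 177
  G: 157 + 19.6 = 176.6 → 177
  B: 151 + 0.2×(255−151) = 151 + 20.8 = 171.8 → 172
  → #b1b1ac
30% tone:
  R: 157 − 8.7 = 148.3 → 148
  G: 157 + 0.3×(128−157) = 157 − 8.7 = 148.3 → 148
  B: 151 + 0.3×(128−151) = 151 − 6.9 = 144.1 → 144
  → #949490

#b1b1ac, #949490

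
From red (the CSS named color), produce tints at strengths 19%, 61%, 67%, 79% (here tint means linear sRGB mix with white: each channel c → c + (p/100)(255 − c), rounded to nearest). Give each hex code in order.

#FF3030, #FF9C9C, #FFABAB, #FFC9C9

CSS red is rgb(255, 0, 0).
19%: (255→255, 0 + 48.45 = 48.45→48, 0 + 48.45 = 48.45→48) → #FF3030
61%: (255→255, 0 + 155.55 = 155.55→156, 0 + 155.55 = 155.55→156) → #FF9C9C
67%: (255→255, 0 + 170.85 = 170.85→171, 0 + 170.85 = 170.85→171) → #FFABAB
79%: (255→255, 0 + 201.45 = 201.45→201, 0 + 201.45 = 201.45→201) → #FFC9C9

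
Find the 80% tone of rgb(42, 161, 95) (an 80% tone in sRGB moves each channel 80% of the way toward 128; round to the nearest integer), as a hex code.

#6f8779

An 80% tone moves each channel 80% toward 128:
  R: 42 + 68.8 = 110.8 → 111
  G: 161 + 0.8×(128−161) = 161 − 26.4 = 134.6 → 135
  B: 95 + 26.4 = 121.4 → 121
rgb(111, 135, 121) = #6f8779.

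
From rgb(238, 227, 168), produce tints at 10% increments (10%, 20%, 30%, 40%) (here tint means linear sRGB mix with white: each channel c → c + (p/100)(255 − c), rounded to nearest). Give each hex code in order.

#f0e6b1, #f1e9b9, #f3ebc2, #f5eecb

10%: (238 + 1.7 = 239.7→240, 227 + 2.8 = 229.8→230, 168 + 8.7 = 176.7→177) → #f0e6b1
20%: (238 + 3.4 = 241.4→241, 227 + 5.6 = 232.6→233, 168 + 17.4 = 185.4→185) → #f1e9b9
30%: (238 + 5.1 = 243.1→243, 227 + 8.4 = 235.4→235, 168 + 26.1 = 194.1→194) → #f3ebc2
40%: (238 + 6.8 = 244.8→245, 227 + 11.2 = 238.2→238, 168 + 34.8 = 202.8→203) → #f5eecb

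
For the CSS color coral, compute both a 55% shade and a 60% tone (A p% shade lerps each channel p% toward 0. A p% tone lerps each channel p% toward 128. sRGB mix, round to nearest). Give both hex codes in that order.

#733924, #B3806D

CSS coral is rgb(255, 127, 80).
55% shade:
  R: 255 − 140.25 = 114.75 → 115
  G: 127 + 0.55×(0−127) = 127 − 69.85 = 57.15 → 57
  B: 80 + 0.55×(0−80) = 80 − 44 = 36 → 36
  → #733924
60% tone:
  R: 255 + 0.6×(128−255) = 255 − 76.2 = 178.8 → 179
  G: 127 + 0.6 = 127.6 → 128
  B: 80 + 0.6×(128−80) = 80 + 28.8 = 108.8 → 109
  → #B3806D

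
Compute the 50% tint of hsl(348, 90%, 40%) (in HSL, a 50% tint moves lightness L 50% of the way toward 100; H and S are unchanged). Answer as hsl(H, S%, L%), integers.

hsl(348, 90%, 70%)

L moves 50% from 40 toward 100: 40 + 30 = 70 → 70.
H and S are unchanged.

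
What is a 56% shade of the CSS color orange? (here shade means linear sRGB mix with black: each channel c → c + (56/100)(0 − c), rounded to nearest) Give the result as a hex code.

#704900

CSS orange is rgb(255, 165, 0).
Lerp each channel 56% toward 0:
  R: 255 − 142.8 = 112.2 → 112
  G: 165 − 92.4 = 72.6 → 73
  B: 0 + 0 = 0 → 0
rgb(112, 73, 0) = #704900.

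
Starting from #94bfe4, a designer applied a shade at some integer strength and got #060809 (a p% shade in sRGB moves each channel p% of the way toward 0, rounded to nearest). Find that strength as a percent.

#94bfe4 is rgb(148, 191, 228); #060809 is rgb(6, 8, 9).
On the B channel (widest range): 9 ≈ 228 + (p/100)(0 − 228), so p ≈ 100×(9 − 228)/(0 − 228) = -21900/-228 = 96.05.
p = 96 reproduces all three channels after rounding.

96%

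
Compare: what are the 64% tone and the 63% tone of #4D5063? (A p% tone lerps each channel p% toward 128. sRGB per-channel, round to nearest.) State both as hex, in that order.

#4D5063 is rgb(77, 80, 99).
64% tone:
  R: 77 + 0.64×(128−77) = 77 + 32.64 = 109.64 → 110
  G: 80 + 30.72 = 110.72 → 111
  B: 99 + 0.64×(128−99) = 99 + 18.56 = 117.56 → 118
  → #6E6F76
63% tone:
  R: 77 + 0.63×(128−77) = 77 + 32.13 = 109.13 → 109
  G: 80 + 0.63×(128−80) = 80 + 30.24 = 110.24 → 110
  B: 99 + 0.63×(128−99) = 99 + 18.27 = 117.27 → 117
  → #6D6E75

#6E6F76, #6D6E75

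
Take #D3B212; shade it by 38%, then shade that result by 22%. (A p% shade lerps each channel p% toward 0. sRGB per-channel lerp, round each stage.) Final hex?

#D3B212 is rgb(211, 178, 18).
Lerp each channel 38% toward 0:
  R: 211 + 0.38×(0−211) = 211 − 80.18 = 130.82 → 131
  G: 178 + 0.38×(0−178) = 178 − 67.64 = 110.36 → 110
  B: 18 − 6.84 = 11.16 → 11
After the shade: rgb(131, 110, 11) = #836E0B.
Lerp each channel 22% toward 0:
  R: 131 + 0.22×(0−131) = 131 − 28.82 = 102.18 → 102
  G: 110 − 24.2 = 85.8 → 86
  B: 11 + 0.22×(0−11) = 11 − 2.42 = 8.58 → 9
rgb(102, 86, 9) = #665609.

#665609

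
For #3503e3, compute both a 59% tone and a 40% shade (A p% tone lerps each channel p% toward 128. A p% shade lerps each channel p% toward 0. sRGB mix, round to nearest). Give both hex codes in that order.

#614da9, #200288

#3503e3 is rgb(53, 3, 227).
59% tone:
  R: 53 + 0.59×(128−53) = 53 + 44.25 = 97.25 → 97
  G: 3 + 0.59×(128−3) = 3 + 73.75 = 76.75 → 77
  B: 227 − 58.41 = 168.59 → 169
  → #614da9
40% shade:
  R: 53 + 0.4×(0−53) = 53 − 21.2 = 31.8 → 32
  G: 3 + 0.4×(0−3) = 3 − 1.2 = 1.8 → 2
  B: 227 + 0.4×(0−227) = 227 − 90.8 = 136.2 → 136
  → #200288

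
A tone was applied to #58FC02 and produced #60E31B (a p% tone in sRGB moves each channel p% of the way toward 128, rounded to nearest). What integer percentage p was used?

#58FC02 is rgb(88, 252, 2); #60E31B is rgb(96, 227, 27).
On the B channel (widest range): 27 ≈ 2 + (p/100)(128 − 2), so p ≈ 100×(27 − 2)/(128 − 2) = 2500/126 = 19.84.
p = 20 reproduces all three channels after rounding.

20%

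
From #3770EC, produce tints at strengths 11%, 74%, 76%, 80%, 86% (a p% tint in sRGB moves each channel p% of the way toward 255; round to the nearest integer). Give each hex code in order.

#4D80EE, #CBDAFA, #CFDDFA, #D7E2FB, #E3EBFC

#3770EC is rgb(55, 112, 236).
11%: (55 + 22 = 77→77, 112 + 15.73 = 127.73→128, 236 + 2.09 = 238.09→238) → #4D80EE
74%: (55 + 148 = 203→203, 112 + 105.82 = 217.82→218, 236 + 14.06 = 250.06→250) → #CBDAFA
76%: (55 + 152 = 207→207, 112 + 108.68 = 220.68→221, 236 + 14.44 = 250.44→250) → #CFDDFA
80%: (55 + 160 = 215→215, 112 + 114.4 = 226.4→226, 236 + 15.2 = 251.2→251) → #D7E2FB
86%: (55 + 172 = 227→227, 112 + 122.98 = 234.98→235, 236 + 16.34 = 252.34→252) → #E3EBFC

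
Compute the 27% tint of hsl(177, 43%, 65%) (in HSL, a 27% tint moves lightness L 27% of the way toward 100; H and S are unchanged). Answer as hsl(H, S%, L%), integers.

hsl(177, 43%, 74%)

L moves 27% from 65 toward 100: 65 + 9.45 = 74.45 → 74.
H and S are unchanged.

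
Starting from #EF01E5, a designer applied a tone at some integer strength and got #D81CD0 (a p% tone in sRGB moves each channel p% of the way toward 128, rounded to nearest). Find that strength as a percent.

21%

#EF01E5 is rgb(239, 1, 229); #D81CD0 is rgb(216, 28, 208).
On the G channel (widest range): 28 ≈ 1 + (p/100)(128 − 1), so p ≈ 100×(28 − 1)/(128 − 1) = 2700/127 = 21.26.
p = 21 reproduces all three channels after rounding.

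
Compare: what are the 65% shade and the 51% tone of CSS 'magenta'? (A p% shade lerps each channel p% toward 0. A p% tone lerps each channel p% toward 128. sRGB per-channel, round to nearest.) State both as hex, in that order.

#590059, #BE41BE

CSS magenta is rgb(255, 0, 255).
65% shade:
  R: 255 + 0.65×(0−255) = 255 − 165.75 = 89.25 → 89
  G: 0 + 0 = 0 → 0
  B: 255 − 165.75 = 89.25 → 89
  → #590059
51% tone:
  R: 255 − 64.77 = 190.23 → 190
  G: 0 + 0.51×(128−0) = 0 + 65.28 = 65.28 → 65
  B: 255 − 64.77 = 190.23 → 190
  → #BE41BE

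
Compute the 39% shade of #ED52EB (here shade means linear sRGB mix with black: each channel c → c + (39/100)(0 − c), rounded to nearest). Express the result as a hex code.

#ED52EB is rgb(237, 82, 235).
A 39% shade moves each channel 39% toward 0:
  R: 237 + 0.39×(0−237) = 237 − 92.43 = 144.57 → 145
  G: 82 − 31.98 = 50.02 → 50
  B: 235 + 0.39×(0−235) = 235 − 91.65 = 143.35 → 143
rgb(145, 50, 143) = #91328F.

#91328F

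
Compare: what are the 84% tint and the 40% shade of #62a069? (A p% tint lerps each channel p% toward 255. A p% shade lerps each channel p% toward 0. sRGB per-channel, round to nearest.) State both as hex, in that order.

#e6f0e7, #3b603f

#62a069 is rgb(98, 160, 105).
84% tint:
  R: 98 + 131.88 = 229.88 → 230
  G: 160 + 0.84×(255−160) = 160 + 79.8 = 239.8 → 240
  B: 105 + 0.84×(255−105) = 105 + 126 = 231 → 231
  → #e6f0e7
40% shade:
  R: 98 + 0.4×(0−98) = 98 − 39.2 = 58.8 → 59
  G: 160 − 64 = 96 → 96
  B: 105 − 42 = 63 → 63
  → #3b603f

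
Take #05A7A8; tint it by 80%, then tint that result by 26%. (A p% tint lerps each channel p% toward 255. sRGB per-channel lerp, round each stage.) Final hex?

#05A7A8 is rgb(5, 167, 168).
Lerp each channel 80% toward 255:
  R: 5 + 0.8×(255−5) = 5 + 200 = 205 → 205
  G: 167 + 70.4 = 237.4 → 237
  B: 168 + 0.8×(255−168) = 168 + 69.6 = 237.6 → 238
After the tint: rgb(205, 237, 238) = #CDEDEE.
A 26% tint moves each channel 26% toward 255:
  R: 205 + 13 = 218 → 218
  G: 237 + 4.68 = 241.68 → 242
  B: 238 + 0.26×(255−238) = 238 + 4.42 = 242.42 → 242
rgb(218, 242, 242) = #DAF2F2.

#DAF2F2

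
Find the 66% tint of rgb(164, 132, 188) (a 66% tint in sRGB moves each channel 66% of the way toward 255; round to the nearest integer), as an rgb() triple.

Per channel, c → c + 0.66(255 − c):
  R: 164 + 0.66×(255−164) = 164 + 60.06 = 224.06 → 224
  G: 132 + 81.18 = 213.18 → 213
  B: 188 + 0.66×(255−188) = 188 + 44.22 = 232.22 → 232

rgb(224, 213, 232)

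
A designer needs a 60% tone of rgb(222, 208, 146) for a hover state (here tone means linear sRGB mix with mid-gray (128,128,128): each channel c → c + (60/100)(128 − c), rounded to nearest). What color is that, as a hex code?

#A6A087

Lerp each channel 60% toward 128:
  R: 222 + 0.6×(128−222) = 222 − 56.4 = 165.6 → 166
  G: 208 − 48 = 160 → 160
  B: 146 + 0.6×(128−146) = 146 − 10.8 = 135.2 → 135
rgb(166, 160, 135) = #A6A087.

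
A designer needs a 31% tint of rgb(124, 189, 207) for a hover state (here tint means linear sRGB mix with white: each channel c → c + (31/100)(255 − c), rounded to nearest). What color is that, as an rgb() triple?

rgb(165, 209, 222)

Lerp each channel 31% toward 255:
  R: 124 + 0.31×(255−124) = 124 + 40.61 = 164.61 → 165
  G: 189 + 0.31×(255−189) = 189 + 20.46 = 209.46 → 209
  B: 207 + 0.31×(255−207) = 207 + 14.88 = 221.88 → 222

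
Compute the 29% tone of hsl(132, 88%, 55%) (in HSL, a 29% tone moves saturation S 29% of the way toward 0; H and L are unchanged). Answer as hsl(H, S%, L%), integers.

hsl(132, 62%, 55%)

S moves 29% from 88 toward 0: 88 − 25.52 = 62.48 → 62.
H and L are unchanged.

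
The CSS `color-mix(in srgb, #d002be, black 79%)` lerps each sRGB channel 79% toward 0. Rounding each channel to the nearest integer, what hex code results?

#d002be is rgb(208, 2, 190).
A 79% shade moves each channel 79% toward 0:
  R: 208 − 164.32 = 43.68 → 44
  G: 2 + 0.79×(0−2) = 2 − 1.58 = 0.42 → 0
  B: 190 + 0.79×(0−190) = 190 − 150.1 = 39.9 → 40
rgb(44, 0, 40) = #2c0028.

#2c0028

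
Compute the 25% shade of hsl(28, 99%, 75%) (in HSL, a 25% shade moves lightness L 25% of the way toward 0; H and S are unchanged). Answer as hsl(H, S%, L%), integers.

L moves 25% from 75 toward 0: 75 − 18.75 = 56.25 → 56.
H and S are unchanged.

hsl(28, 99%, 56%)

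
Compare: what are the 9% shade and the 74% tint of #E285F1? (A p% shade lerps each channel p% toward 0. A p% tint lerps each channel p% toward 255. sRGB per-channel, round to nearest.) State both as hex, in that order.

#E285F1 is rgb(226, 133, 241).
9% shade:
  R: 226 − 20.34 = 205.66 → 206
  G: 133 − 11.97 = 121.03 → 121
  B: 241 − 21.69 = 219.31 → 219
  → #CE79DB
74% tint:
  R: 226 + 21.46 = 247.46 → 247
  G: 133 + 0.74×(255−133) = 133 + 90.28 = 223.28 → 223
  B: 241 + 0.74×(255−241) = 241 + 10.36 = 251.36 → 251
  → #F7DFFB

#CE79DB, #F7DFFB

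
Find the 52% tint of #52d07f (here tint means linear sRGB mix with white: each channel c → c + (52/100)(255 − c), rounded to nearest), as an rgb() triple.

#52d07f is rgb(82, 208, 127).
Per channel, c → c + 0.52(255 − c):
  R: 82 + 0.52×(255−82) = 82 + 89.96 = 171.96 → 172
  G: 208 + 0.52×(255−208) = 208 + 24.44 = 232.44 → 232
  B: 127 + 0.52×(255−127) = 127 + 66.56 = 193.56 → 194

rgb(172, 232, 194)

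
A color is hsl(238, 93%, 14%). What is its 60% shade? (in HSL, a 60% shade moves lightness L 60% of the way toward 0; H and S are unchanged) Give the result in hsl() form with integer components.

L moves 60% from 14 toward 0: 14 − 8.4 = 5.6 → 6.
H and S are unchanged.

hsl(238, 93%, 6%)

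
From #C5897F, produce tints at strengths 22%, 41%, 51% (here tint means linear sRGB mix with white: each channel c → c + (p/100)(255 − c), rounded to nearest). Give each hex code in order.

#C5897F is rgb(197, 137, 127).
22%: (197 + 12.76 = 209.76→210, 137 + 25.96 = 162.96→163, 127 + 28.16 = 155.16→155) → #D2A39B
41%: (197 + 23.78 = 220.78→221, 137 + 48.38 = 185.38→185, 127 + 52.48 = 179.48→179) → #DDB9B3
51%: (197 + 29.58 = 226.58→227, 137 + 60.18 = 197.18→197, 127 + 65.28 = 192.28→192) → #E3C5C0

#D2A39B, #DDB9B3, #E3C5C0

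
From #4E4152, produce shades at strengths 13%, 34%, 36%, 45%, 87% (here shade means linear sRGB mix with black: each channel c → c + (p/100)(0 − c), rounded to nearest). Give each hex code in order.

#4E4152 is rgb(78, 65, 82).
13%: (78 − 10.14 = 67.86→68, 65 − 8.45 = 56.55→57, 82 − 10.66 = 71.34→71) → #443947
34%: (78 − 26.52 = 51.48→51, 65 − 22.1 = 42.9→43, 82 − 27.88 = 54.12→54) → #332B36
36%: (78 − 28.08 = 49.92→50, 65 − 23.4 = 41.6→42, 82 − 29.52 = 52.48→52) → #322A34
45%: (78 − 35.1 = 42.9→43, 65 − 29.25 = 35.75→36, 82 − 36.9 = 45.1→45) → #2B242D
87%: (78 − 67.86 = 10.14→10, 65 − 56.55 = 8.45→8, 82 − 71.34 = 10.66→11) → #0A080B

#443947, #332B36, #322A34, #2B242D, #0A080B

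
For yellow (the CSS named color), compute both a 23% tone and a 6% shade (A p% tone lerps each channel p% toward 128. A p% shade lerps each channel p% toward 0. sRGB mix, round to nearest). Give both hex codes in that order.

#E2E21D, #F0F000

CSS yellow is rgb(255, 255, 0).
23% tone:
  R: 255 + 0.23×(128−255) = 255 − 29.21 = 225.79 → 226
  G: 255 + 0.23×(128−255) = 255 − 29.21 = 225.79 → 226
  B: 0 + 29.44 = 29.44 → 29
  → #E2E21D
6% shade:
  R: 255 + 0.06×(0−255) = 255 − 15.3 = 239.7 → 240
  G: 255 − 15.3 = 239.7 → 240
  B: 0 + 0 = 0 → 0
  → #F0F000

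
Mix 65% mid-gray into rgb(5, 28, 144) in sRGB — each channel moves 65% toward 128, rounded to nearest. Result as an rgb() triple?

A 65% tone moves each channel 65% toward 128:
  R: 5 + 0.65×(128−5) = 5 + 79.95 = 84.95 → 85
  G: 28 + 0.65×(128−28) = 28 + 65 = 93 → 93
  B: 144 + 0.65×(128−144) = 144 − 10.4 = 133.6 → 134

rgb(85, 93, 134)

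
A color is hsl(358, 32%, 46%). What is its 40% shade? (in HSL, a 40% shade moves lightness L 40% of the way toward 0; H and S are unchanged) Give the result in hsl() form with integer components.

L moves 40% from 46 toward 0: 46 − 18.4 = 27.6 → 28.
H and S are unchanged.

hsl(358, 32%, 28%)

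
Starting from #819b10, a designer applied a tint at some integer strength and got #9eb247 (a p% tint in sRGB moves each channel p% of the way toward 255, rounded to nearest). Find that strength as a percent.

23%

#819b10 is rgb(129, 155, 16); #9eb247 is rgb(158, 178, 71).
On the B channel (widest range): 71 ≈ 16 + (p/100)(255 − 16), so p ≈ 100×(71 − 16)/(255 − 16) = 5500/239 = 23.01.
p = 23 reproduces all three channels after rounding.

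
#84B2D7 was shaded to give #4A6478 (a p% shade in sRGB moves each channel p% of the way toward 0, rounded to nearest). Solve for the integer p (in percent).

#84B2D7 is rgb(132, 178, 215); #4A6478 is rgb(74, 100, 120).
On the B channel (widest range): 120 ≈ 215 + (p/100)(0 − 215), so p ≈ 100×(120 − 215)/(0 − 215) = -9500/-215 = 44.19.
p = 44 reproduces all three channels after rounding.

44%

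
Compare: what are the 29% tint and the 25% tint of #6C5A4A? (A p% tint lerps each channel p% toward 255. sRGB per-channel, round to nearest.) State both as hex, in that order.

#978A7E, #918377

#6C5A4A is rgb(108, 90, 74).
29% tint:
  R: 108 + 0.29×(255−108) = 108 + 42.63 = 150.63 → 151
  G: 90 + 0.29×(255−90) = 90 + 47.85 = 137.85 → 138
  B: 74 + 0.29×(255−74) = 74 + 52.49 = 126.49 → 126
  → #978A7E
25% tint:
  R: 108 + 0.25×(255−108) = 108 + 36.75 = 144.75 → 145
  G: 90 + 0.25×(255−90) = 90 + 41.25 = 131.25 → 131
  B: 74 + 45.25 = 119.25 → 119
  → #918377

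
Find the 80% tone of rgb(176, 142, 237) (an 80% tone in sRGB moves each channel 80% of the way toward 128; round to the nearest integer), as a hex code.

Lerp each channel 80% toward 128:
  R: 176 − 38.4 = 137.6 → 138
  G: 142 − 11.2 = 130.8 → 131
  B: 237 − 87.2 = 149.8 → 150
rgb(138, 131, 150) = #8A8396.

#8A8396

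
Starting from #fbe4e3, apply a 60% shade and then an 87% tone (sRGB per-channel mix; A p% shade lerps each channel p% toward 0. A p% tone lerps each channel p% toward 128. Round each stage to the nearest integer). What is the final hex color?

#fbe4e3 is rgb(251, 228, 227).
Lerp each channel 60% toward 0:
  R: 251 − 150.6 = 100.4 → 100
  G: 228 + 0.6×(0−228) = 228 − 136.8 = 91.2 → 91
  B: 227 − 136.2 = 90.8 → 91
After the shade: rgb(100, 91, 91) = #645b5b.
Lerp each channel 87% toward 128:
  R: 100 + 24.36 = 124.36 → 124
  G: 91 + 0.87×(128−91) = 91 + 32.19 = 123.19 → 123
  B: 91 + 0.87×(128−91) = 91 + 32.19 = 123.19 → 123
rgb(124, 123, 123) = #7c7b7b.

#7c7b7b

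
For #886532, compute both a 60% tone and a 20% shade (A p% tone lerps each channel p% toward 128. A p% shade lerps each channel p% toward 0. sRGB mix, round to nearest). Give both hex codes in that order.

#837561, #6D5128

#886532 is rgb(136, 101, 50).
60% tone:
  R: 136 + 0.6×(128−136) = 136 − 4.8 = 131.2 → 131
  G: 101 + 0.6×(128−101) = 101 + 16.2 = 117.2 → 117
  B: 50 + 46.8 = 96.8 → 97
  → #837561
20% shade:
  R: 136 − 27.2 = 108.8 → 109
  G: 101 − 20.2 = 80.8 → 81
  B: 50 − 10 = 40 → 40
  → #6D5128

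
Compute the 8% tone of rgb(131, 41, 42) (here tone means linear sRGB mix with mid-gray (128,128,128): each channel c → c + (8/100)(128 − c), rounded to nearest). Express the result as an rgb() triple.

An 8% tone moves each channel 8% toward 128:
  R: 131 − 0.24 = 130.76 → 131
  G: 41 + 0.08×(128−41) = 41 + 6.96 = 47.96 → 48
  B: 42 + 0.08×(128−42) = 42 + 6.88 = 48.88 → 49

rgb(131, 48, 49)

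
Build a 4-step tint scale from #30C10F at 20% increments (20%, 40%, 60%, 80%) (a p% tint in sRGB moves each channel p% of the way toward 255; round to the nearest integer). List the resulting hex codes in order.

#30C10F is rgb(48, 193, 15).
20%: (48 + 41.4 = 89.4→89, 193 + 12.4 = 205.4→205, 15 + 48 = 63→63) → #59CD3F
40%: (48 + 82.8 = 130.8→131, 193 + 24.8 = 217.8→218, 15 + 96 = 111→111) → #83DA6F
60%: (48 + 124.2 = 172.2→172, 193 + 37.2 = 230.2→230, 15 + 144 = 159→159) → #ACE69F
80%: (48 + 165.6 = 213.6→214, 193 + 49.6 = 242.6→243, 15 + 192 = 207→207) → #D6F3CF

#59CD3F, #83DA6F, #ACE69F, #D6F3CF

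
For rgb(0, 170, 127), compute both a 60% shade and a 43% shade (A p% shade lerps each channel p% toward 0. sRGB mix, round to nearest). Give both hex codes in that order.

#004433, #006148

60% shade:
  R: 0 + 0.6×(0−0) = 0 + 0 = 0 → 0
  G: 170 − 102 = 68 → 68
  B: 127 + 0.6×(0−127) = 127 − 76.2 = 50.8 → 51
  → #004433
43% shade:
  R: 0 + 0.43×(0−0) = 0 + 0 = 0 → 0
  G: 170 − 73.1 = 96.9 → 97
  B: 127 + 0.43×(0−127) = 127 − 54.61 = 72.39 → 72
  → #006148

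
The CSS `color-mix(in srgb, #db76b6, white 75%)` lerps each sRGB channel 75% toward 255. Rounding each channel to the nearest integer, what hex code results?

#f6dded

#db76b6 is rgb(219, 118, 182).
Lerp each channel 75% toward 255:
  R: 219 + 27 = 246 → 246
  G: 118 + 102.75 = 220.75 → 221
  B: 182 + 0.75×(255−182) = 182 + 54.75 = 236.75 → 237
rgb(246, 221, 237) = #f6dded.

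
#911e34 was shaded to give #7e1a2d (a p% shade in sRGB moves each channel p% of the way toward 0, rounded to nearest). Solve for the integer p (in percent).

13%

#911e34 is rgb(145, 30, 52); #7e1a2d is rgb(126, 26, 45).
On the R channel (widest range): 126 ≈ 145 + (p/100)(0 − 145), so p ≈ 100×(126 − 145)/(0 − 145) = -1900/-145 = 13.10.
p = 13 reproduces all three channels after rounding.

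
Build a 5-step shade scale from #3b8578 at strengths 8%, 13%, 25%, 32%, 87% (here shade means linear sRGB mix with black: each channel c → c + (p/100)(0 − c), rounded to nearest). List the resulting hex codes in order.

#367a6e, #337468, #2c645a, #285a52, #081110

#3b8578 is rgb(59, 133, 120).
8%: (59 − 4.72 = 54.28→54, 133 − 10.64 = 122.36→122, 120 − 9.6 = 110.4→110) → #367a6e
13%: (59 − 7.67 = 51.33→51, 133 − 17.29 = 115.71→116, 120 − 15.6 = 104.4→104) → #337468
25%: (59 − 14.75 = 44.25→44, 133 − 33.25 = 99.75→100, 120 − 30 = 90→90) → #2c645a
32%: (59 − 18.88 = 40.12→40, 133 − 42.56 = 90.44→90, 120 − 38.4 = 81.6→82) → #285a52
87%: (59 − 51.33 = 7.67→8, 133 − 115.71 = 17.29→17, 120 − 104.4 = 15.6→16) → #081110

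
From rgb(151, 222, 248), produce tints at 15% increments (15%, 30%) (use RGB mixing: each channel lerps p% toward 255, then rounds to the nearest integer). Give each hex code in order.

15%: (151 + 15.6 = 166.6→167, 222 + 4.95 = 226.95→227, 248 + 1.05 = 249.05→249) → #A7E3F9
30%: (151 + 31.2 = 182.2→182, 222 + 9.9 = 231.9→232, 248 + 2.1 = 250.1→250) → #B6E8FA

#A7E3F9, #B6E8FA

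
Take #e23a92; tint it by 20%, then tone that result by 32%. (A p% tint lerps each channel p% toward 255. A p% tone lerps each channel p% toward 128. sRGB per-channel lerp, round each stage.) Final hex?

#c76b9b

#e23a92 is rgb(226, 58, 146).
Lerp each channel 20% toward 255:
  R: 226 + 0.2×(255−226) = 226 + 5.8 = 231.8 → 232
  G: 58 + 0.2×(255−58) = 58 + 39.4 = 97.4 → 97
  B: 146 + 0.2×(255−146) = 146 + 21.8 = 167.8 → 168
After the tint: rgb(232, 97, 168) = #e861a8.
A 32% tone moves each channel 32% toward 128:
  R: 232 − 33.28 = 198.72 → 199
  G: 97 + 9.92 = 106.92 → 107
  B: 168 + 0.32×(128−168) = 168 − 12.8 = 155.2 → 155
rgb(199, 107, 155) = #c76b9b.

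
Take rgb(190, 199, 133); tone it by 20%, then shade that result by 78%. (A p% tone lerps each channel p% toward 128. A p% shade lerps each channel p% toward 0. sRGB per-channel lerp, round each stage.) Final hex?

A 20% tone moves each channel 20% toward 128:
  R: 190 + 0.2×(128−190) = 190 − 12.4 = 177.6 → 178
  G: 199 + 0.2×(128−199) = 199 − 14.2 = 184.8 → 185
  B: 133 + 0.2×(128−133) = 133 − 1 = 132 → 132
After the tone: rgb(178, 185, 132) = #B2B984.
Lerp each channel 78% toward 0:
  R: 178 − 138.84 = 39.16 → 39
  G: 185 + 0.78×(0−185) = 185 − 144.3 = 40.7 → 41
  B: 132 − 102.96 = 29.04 → 29
rgb(39, 41, 29) = #27291D.

#27291D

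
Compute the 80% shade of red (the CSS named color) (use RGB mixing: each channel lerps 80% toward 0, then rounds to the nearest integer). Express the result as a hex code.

CSS red is rgb(255, 0, 0).
An 80% shade moves each channel 80% toward 0:
  R: 255 − 204 = 51 → 51
  G: 0 + 0 = 0 → 0
  B: 0 + 0.8×(0−0) = 0 + 0 = 0 → 0
rgb(51, 0, 0) = #330000.

#330000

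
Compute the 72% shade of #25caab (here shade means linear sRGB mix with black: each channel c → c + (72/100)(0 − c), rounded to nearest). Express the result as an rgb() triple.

rgb(10, 57, 48)

#25caab is rgb(37, 202, 171).
A 72% shade moves each channel 72% toward 0:
  R: 37 + 0.72×(0−37) = 37 − 26.64 = 10.36 → 10
  G: 202 + 0.72×(0−202) = 202 − 145.44 = 56.56 → 57
  B: 171 + 0.72×(0−171) = 171 − 123.12 = 47.88 → 48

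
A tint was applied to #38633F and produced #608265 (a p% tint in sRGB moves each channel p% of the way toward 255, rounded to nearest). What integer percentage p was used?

20%

#38633F is rgb(56, 99, 63); #608265 is rgb(96, 130, 101).
On the R channel (widest range): 96 ≈ 56 + (p/100)(255 − 56), so p ≈ 100×(96 − 56)/(255 − 56) = 4000/199 = 20.10.
p = 20 reproduces all three channels after rounding.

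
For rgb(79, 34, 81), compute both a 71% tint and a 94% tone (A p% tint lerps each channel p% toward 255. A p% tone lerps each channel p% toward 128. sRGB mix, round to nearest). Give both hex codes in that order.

71% tint:
  R: 79 + 124.96 = 203.96 → 204
  G: 34 + 0.71×(255−34) = 34 + 156.91 = 190.91 → 191
  B: 81 + 0.71×(255−81) = 81 + 123.54 = 204.54 → 205
  → #CCBFCD
94% tone:
  R: 79 + 0.94×(128−79) = 79 + 46.06 = 125.06 → 125
  G: 34 + 88.36 = 122.36 → 122
  B: 81 + 0.94×(128−81) = 81 + 44.18 = 125.18 → 125
  → #7D7A7D

#CCBFCD, #7D7A7D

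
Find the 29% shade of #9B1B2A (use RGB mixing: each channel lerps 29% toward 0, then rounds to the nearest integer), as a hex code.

#6E131E

#9B1B2A is rgb(155, 27, 42).
Lerp each channel 29% toward 0:
  R: 155 + 0.29×(0−155) = 155 − 44.95 = 110.05 → 110
  G: 27 + 0.29×(0−27) = 27 − 7.83 = 19.17 → 19
  B: 42 − 12.18 = 29.82 → 30
rgb(110, 19, 30) = #6E131E.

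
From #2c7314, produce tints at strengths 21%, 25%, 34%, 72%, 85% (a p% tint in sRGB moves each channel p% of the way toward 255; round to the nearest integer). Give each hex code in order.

#589045, #61964f, #74a364, #c4d8bd, #dfeadc

#2c7314 is rgb(44, 115, 20).
21%: (44 + 44.31 = 88.31→88, 115 + 29.4 = 144.4→144, 20 + 49.35 = 69.35→69) → #589045
25%: (44 + 52.75 = 96.75→97, 115 + 35 = 150→150, 20 + 58.75 = 78.75→79) → #61964f
34%: (44 + 71.74 = 115.74→116, 115 + 47.6 = 162.6→163, 20 + 79.9 = 99.9→100) → #74a364
72%: (44 + 151.92 = 195.92→196, 115 + 100.8 = 215.8→216, 20 + 169.2 = 189.2→189) → #c4d8bd
85%: (44 + 179.35 = 223.35→223, 115 + 119 = 234→234, 20 + 199.75 = 219.75→220) → #dfeadc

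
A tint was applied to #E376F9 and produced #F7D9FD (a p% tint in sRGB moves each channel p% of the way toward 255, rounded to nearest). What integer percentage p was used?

#E376F9 is rgb(227, 118, 249); #F7D9FD is rgb(247, 217, 253).
On the G channel (widest range): 217 ≈ 118 + (p/100)(255 − 118), so p ≈ 100×(217 − 118)/(255 − 118) = 9900/137 = 72.26.
p = 72 reproduces all three channels after rounding.

72%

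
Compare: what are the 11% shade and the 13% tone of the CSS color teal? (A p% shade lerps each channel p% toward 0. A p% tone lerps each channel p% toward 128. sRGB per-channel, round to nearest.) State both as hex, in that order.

#007272, #118080

CSS teal is rgb(0, 128, 128).
11% shade:
  R: 0 + 0 = 0 → 0
  G: 128 − 14.08 = 113.92 → 114
  B: 128 + 0.11×(0−128) = 128 − 14.08 = 113.92 → 114
  → #007272
13% tone:
  R: 0 + 0.13×(128−0) = 0 + 16.64 = 16.64 → 17
  G: 128 + 0.13×(128−128) = 128 + 0 = 128 → 128
  B: 128 + 0 = 128 → 128
  → #118080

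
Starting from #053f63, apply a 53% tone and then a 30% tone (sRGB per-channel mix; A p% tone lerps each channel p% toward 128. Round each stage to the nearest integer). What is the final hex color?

#053f63 is rgb(5, 63, 99).
A 53% tone moves each channel 53% toward 128:
  R: 5 + 65.19 = 70.19 → 70
  G: 63 + 0.53×(128−63) = 63 + 34.45 = 97.45 → 97
  B: 99 + 0.53×(128−99) = 99 + 15.37 = 114.37 → 114
After the tone: rgb(70, 97, 114) = #466172.
A 30% tone moves each channel 30% toward 128:
  R: 70 + 0.3×(128−70) = 70 + 17.4 = 87.4 → 87
  G: 97 + 9.3 = 106.3 → 106
  B: 114 + 4.2 = 118.2 → 118
rgb(87, 106, 118) = #576a76.

#576a76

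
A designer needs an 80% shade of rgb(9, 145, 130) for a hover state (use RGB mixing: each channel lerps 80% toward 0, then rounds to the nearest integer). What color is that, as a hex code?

An 80% shade moves each channel 80% toward 0:
  R: 9 − 7.2 = 1.8 → 2
  G: 145 + 0.8×(0−145) = 145 − 116 = 29 → 29
  B: 130 − 104 = 26 → 26
rgb(2, 29, 26) = #021D1A.

#021D1A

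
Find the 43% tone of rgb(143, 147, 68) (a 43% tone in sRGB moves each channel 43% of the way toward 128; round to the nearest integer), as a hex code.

Per channel, c → c + 0.43(128 − c):
  R: 143 − 6.45 = 136.55 → 137
  G: 147 − 8.17 = 138.83 → 139
  B: 68 + 0.43×(128−68) = 68 + 25.8 = 93.8 → 94
rgb(137, 139, 94) = #898b5e.

#898b5e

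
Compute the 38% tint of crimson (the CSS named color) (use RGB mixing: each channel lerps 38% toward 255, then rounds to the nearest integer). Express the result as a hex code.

#E96D86

CSS crimson is rgb(220, 20, 60).
Per channel, c → c + 0.38(255 − c):
  R: 220 + 13.3 = 233.3 → 233
  G: 20 + 89.3 = 109.3 → 109
  B: 60 + 74.1 = 134.1 → 134
rgb(233, 109, 134) = #E96D86.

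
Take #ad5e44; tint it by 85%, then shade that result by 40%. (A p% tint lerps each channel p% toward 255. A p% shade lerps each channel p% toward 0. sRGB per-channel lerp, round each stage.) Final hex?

#928b88

#ad5e44 is rgb(173, 94, 68).
Lerp each channel 85% toward 255:
  R: 173 + 0.85×(255−173) = 173 + 69.7 = 242.7 → 243
  G: 94 + 136.85 = 230.85 → 231
  B: 68 + 158.95 = 226.95 → 227
After the tint: rgb(243, 231, 227) = #f3e7e3.
Lerp each channel 40% toward 0:
  R: 243 − 97.2 = 145.8 → 146
  G: 231 − 92.4 = 138.6 → 139
  B: 227 − 90.8 = 136.2 → 136
rgb(146, 139, 136) = #928b88.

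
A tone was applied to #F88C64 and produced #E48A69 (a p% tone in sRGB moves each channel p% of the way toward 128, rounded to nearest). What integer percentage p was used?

#F88C64 is rgb(248, 140, 100); #E48A69 is rgb(228, 138, 105).
On the R channel (widest range): 228 ≈ 248 + (p/100)(128 − 248), so p ≈ 100×(228 − 248)/(128 − 248) = -2000/-120 = 16.67.
p = 17 reproduces all three channels after rounding.

17%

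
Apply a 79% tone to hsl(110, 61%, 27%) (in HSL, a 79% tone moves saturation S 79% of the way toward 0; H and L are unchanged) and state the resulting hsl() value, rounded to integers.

hsl(110, 13%, 27%)

S moves 79% from 61 toward 0: 61 − 48.19 = 12.81 → 13.
H and L are unchanged.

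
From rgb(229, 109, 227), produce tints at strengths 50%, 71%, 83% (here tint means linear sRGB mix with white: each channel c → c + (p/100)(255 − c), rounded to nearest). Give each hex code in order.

50%: (229 + 13 = 242→242, 109 + 73 = 182→182, 227 + 14 = 241→241) → #F2B6F1
71%: (229 + 18.46 = 247.46→247, 109 + 103.66 = 212.66→213, 227 + 19.88 = 246.88→247) → #F7D5F7
83%: (229 + 21.58 = 250.58→251, 109 + 121.18 = 230.18→230, 227 + 23.24 = 250.24→250) → #FBE6FA

#F2B6F1, #F7D5F7, #FBE6FA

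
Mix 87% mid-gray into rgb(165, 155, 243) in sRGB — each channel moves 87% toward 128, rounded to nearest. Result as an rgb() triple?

Lerp each channel 87% toward 128:
  R: 165 − 32.19 = 132.81 → 133
  G: 155 + 0.87×(128−155) = 155 − 23.49 = 131.51 → 132
  B: 243 + 0.87×(128−243) = 243 − 100.05 = 142.95 → 143

rgb(133, 132, 143)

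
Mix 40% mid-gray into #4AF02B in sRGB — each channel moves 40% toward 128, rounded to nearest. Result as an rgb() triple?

rgb(96, 195, 77)

#4AF02B is rgb(74, 240, 43).
A 40% tone moves each channel 40% toward 128:
  R: 74 + 0.4×(128−74) = 74 + 21.6 = 95.6 → 96
  G: 240 − 44.8 = 195.2 → 195
  B: 43 + 0.4×(128−43) = 43 + 34 = 77 → 77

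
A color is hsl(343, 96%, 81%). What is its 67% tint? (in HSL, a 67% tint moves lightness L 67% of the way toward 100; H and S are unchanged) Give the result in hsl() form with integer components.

L moves 67% from 81 toward 100: 81 + 12.73 = 93.73 → 94.
H and S are unchanged.

hsl(343, 96%, 94%)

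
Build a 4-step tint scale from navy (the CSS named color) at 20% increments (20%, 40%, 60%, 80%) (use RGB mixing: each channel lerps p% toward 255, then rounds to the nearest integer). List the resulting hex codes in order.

CSS navy is rgb(0, 0, 128).
20%: (0 + 51 = 51→51, 0 + 51 = 51→51, 128 + 25.4 = 153.4→153) → #333399
40%: (0 + 102 = 102→102, 0 + 102 = 102→102, 128 + 50.8 = 178.8→179) → #6666B3
60%: (0 + 153 = 153→153, 0 + 153 = 153→153, 128 + 76.2 = 204.2→204) → #9999CC
80%: (0 + 204 = 204→204, 0 + 204 = 204→204, 128 + 101.6 = 229.6→230) → #CCCCE6

#333399, #6666B3, #9999CC, #CCCCE6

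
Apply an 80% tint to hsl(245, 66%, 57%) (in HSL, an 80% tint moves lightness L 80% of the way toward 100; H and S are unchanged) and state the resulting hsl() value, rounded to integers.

hsl(245, 66%, 91%)

L moves 80% from 57 toward 100: 57 + 34.4 = 91.4 → 91.
H and S are unchanged.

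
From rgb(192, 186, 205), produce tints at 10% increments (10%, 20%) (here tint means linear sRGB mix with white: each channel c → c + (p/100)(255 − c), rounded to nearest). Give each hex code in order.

#C6C1D2, #CDC8D7

10%: (192 + 6.3 = 198.3→198, 186 + 6.9 = 192.9→193, 205 + 5 = 210→210) → #C6C1D2
20%: (192 + 12.6 = 204.6→205, 186 + 13.8 = 199.8→200, 205 + 10 = 215→215) → #CDC8D7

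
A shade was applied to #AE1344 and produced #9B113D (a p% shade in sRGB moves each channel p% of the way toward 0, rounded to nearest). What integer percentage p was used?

11%

#AE1344 is rgb(174, 19, 68); #9B113D is rgb(155, 17, 61).
On the R channel (widest range): 155 ≈ 174 + (p/100)(0 − 174), so p ≈ 100×(155 − 174)/(0 − 174) = -1900/-174 = 10.92.
p = 11 reproduces all three channels after rounding.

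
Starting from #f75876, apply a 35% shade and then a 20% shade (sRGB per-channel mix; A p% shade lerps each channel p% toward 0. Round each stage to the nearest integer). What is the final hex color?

#f75876 is rgb(247, 88, 118).
A 35% shade moves each channel 35% toward 0:
  R: 247 + 0.35×(0−247) = 247 − 86.45 = 160.55 → 161
  G: 88 + 0.35×(0−88) = 88 − 30.8 = 57.2 → 57
  B: 118 + 0.35×(0−118) = 118 − 41.3 = 76.7 → 77
After the shade: rgb(161, 57, 77) = #a1394d.
Per channel, c → c + 0.2(0 − c):
  R: 161 − 32.2 = 128.8 → 129
  G: 57 + 0.2×(0−57) = 57 − 11.4 = 45.6 → 46
  B: 77 − 15.4 = 61.6 → 62
rgb(129, 46, 62) = #812e3e.

#812e3e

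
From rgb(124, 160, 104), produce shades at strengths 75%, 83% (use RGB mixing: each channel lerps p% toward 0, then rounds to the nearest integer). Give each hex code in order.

#1F281A, #151B12

75%: (124 − 93 = 31→31, 160 − 120 = 40→40, 104 − 78 = 26→26) → #1F281A
83%: (124 − 102.92 = 21.08→21, 160 − 132.8 = 27.2→27, 104 − 86.32 = 17.68→18) → #151B12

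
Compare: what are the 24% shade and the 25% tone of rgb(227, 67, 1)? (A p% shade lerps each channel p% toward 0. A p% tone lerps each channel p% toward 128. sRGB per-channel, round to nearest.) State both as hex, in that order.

24% shade:
  R: 227 + 0.24×(0−227) = 227 − 54.48 = 172.52 → 173
  G: 67 − 16.08 = 50.92 → 51
  B: 1 − 0.24 = 0.76 → 1
  → #AD3301
25% tone:
  R: 227 − 24.75 = 202.25 → 202
  G: 67 + 0.25×(128−67) = 67 + 15.25 = 82.25 → 82
  B: 1 + 31.75 = 32.75 → 33
  → #CA5221

#AD3301, #CA5221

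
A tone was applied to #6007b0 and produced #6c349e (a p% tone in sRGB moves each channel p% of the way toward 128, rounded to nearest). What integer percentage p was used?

37%

#6007b0 is rgb(96, 7, 176); #6c349e is rgb(108, 52, 158).
On the G channel (widest range): 52 ≈ 7 + (p/100)(128 − 7), so p ≈ 100×(52 − 7)/(128 − 7) = 4500/121 = 37.19.
p = 37 reproduces all three channels after rounding.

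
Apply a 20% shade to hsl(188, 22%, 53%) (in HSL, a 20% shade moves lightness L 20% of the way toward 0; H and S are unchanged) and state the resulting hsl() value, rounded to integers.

L moves 20% from 53 toward 0: 53 − 10.6 = 42.4 → 42.
H and S are unchanged.

hsl(188, 22%, 42%)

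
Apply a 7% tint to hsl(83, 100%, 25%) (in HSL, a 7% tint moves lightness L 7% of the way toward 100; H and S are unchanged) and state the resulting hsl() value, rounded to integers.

L moves 7% from 25 toward 100: 25 + 5.25 = 30.25 → 30.
H and S are unchanged.

hsl(83, 100%, 30%)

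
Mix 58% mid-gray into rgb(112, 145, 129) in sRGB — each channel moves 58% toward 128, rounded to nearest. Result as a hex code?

Lerp each channel 58% toward 128:
  R: 112 + 0.58×(128−112) = 112 + 9.28 = 121.28 → 121
  G: 145 + 0.58×(128−145) = 145 − 9.86 = 135.14 → 135
  B: 129 + 0.58×(128−129) = 129 − 0.58 = 128.42 → 128
rgb(121, 135, 128) = #798780.

#798780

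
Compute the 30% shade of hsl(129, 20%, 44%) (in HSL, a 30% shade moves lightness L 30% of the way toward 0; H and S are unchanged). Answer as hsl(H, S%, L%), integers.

L moves 30% from 44 toward 0: 44 − 13.2 = 30.8 → 31.
H and S are unchanged.

hsl(129, 20%, 31%)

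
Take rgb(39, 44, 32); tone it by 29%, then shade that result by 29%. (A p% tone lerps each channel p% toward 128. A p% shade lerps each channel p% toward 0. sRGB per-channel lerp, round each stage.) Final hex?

A 29% tone moves each channel 29% toward 128:
  R: 39 + 0.29×(128−39) = 39 + 25.81 = 64.81 → 65
  G: 44 + 24.36 = 68.36 → 68
  B: 32 + 27.84 = 59.84 → 60
After the tone: rgb(65, 68, 60) = #41443c.
Per channel, c → c + 0.29(0 − c):
  R: 65 + 0.29×(0−65) = 65 − 18.85 = 46.15 → 46
  G: 68 + 0.29×(0−68) = 68 − 19.72 = 48.28 → 48
  B: 60 + 0.29×(0−60) = 60 − 17.4 = 42.6 → 43
rgb(46, 48, 43) = #2e302b.

#2e302b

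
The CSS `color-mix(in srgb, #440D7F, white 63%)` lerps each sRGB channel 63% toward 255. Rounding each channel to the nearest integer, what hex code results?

#BAA5D0

#440D7F is rgb(68, 13, 127).
Lerp each channel 63% toward 255:
  R: 68 + 117.81 = 185.81 → 186
  G: 13 + 0.63×(255−13) = 13 + 152.46 = 165.46 → 165
  B: 127 + 80.64 = 207.64 → 208
rgb(186, 165, 208) = #BAA5D0.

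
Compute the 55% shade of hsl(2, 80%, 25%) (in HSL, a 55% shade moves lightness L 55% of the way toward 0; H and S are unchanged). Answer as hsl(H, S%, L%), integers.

hsl(2, 80%, 11%)

L moves 55% from 25 toward 0: 25 − 13.75 = 11.25 → 11.
H and S are unchanged.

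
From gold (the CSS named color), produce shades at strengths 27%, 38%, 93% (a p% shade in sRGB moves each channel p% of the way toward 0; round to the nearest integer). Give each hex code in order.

#BA9D00, #9E8500, #120F00

CSS gold is rgb(255, 215, 0).
27%: (255 − 68.85 = 186.15→186, 215 − 58.05 = 156.95→157, 0→0) → #BA9D00
38%: (255 − 96.9 = 158.1→158, 215 − 81.7 = 133.3→133, 0→0) → #9E8500
93%: (255 − 237.15 = 17.85→18, 215 − 199.95 = 15.05→15, 0→0) → #120F00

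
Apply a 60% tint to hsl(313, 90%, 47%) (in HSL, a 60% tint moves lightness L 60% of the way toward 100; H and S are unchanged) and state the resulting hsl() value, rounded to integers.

hsl(313, 90%, 79%)

L moves 60% from 47 toward 100: 47 + 31.8 = 78.8 → 79.
H and S are unchanged.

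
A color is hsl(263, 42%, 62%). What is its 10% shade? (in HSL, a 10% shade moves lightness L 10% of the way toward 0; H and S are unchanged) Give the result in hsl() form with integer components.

hsl(263, 42%, 56%)

L moves 10% from 62 toward 0: 62 − 6.2 = 55.8 → 56.
H and S are unchanged.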